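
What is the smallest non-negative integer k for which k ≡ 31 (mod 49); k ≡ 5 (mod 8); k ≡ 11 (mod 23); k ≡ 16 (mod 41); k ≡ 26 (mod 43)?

3240205

The moduli are pairwise coprime; N = 49·8·23·41·43 = 15895208.
N/49 = 324392; 324392 ≡ 12 (mod 49); 12·45 ≡ 1, so inverse 45.
N/8 = 1986901; 1986901 ≡ 5 (mod 8); 5·5 ≡ 1, so inverse 5.
N/23 = 691096; 691096 ≡ 15 (mod 23); 15·20 ≡ 1, so inverse 20.
N/41 = 387688; 387688 ≡ 33 (mod 41); 33·5 ≡ 1, so inverse 5.
N/43 = 369656; 369656 ≡ 28 (mod 43); 28·20 ≡ 1, so inverse 20.
k ≡ 31·324392·45 + 5·1986901·5 + 11·691096·20 + 16·387688·5 + 26·369656·20 = 877476645.
877476645 mod 15895208 = 3240205.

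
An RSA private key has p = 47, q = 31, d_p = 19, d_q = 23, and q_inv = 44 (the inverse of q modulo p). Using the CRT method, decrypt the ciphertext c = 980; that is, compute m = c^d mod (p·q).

505

m₁ = c^(d_p) mod p: c ≡ 40 (mod 47), and 40^19 mod 47 = 35.
m₂ = c^(d_q) mod q: c ≡ 19 (mod 31), and 19^23 mod 31 = 9.
h = q_inv·(m₁ − m₂) mod p = 44·(35 − 9) mod 47 = 16.
m = m₂ + h·q = 9 + 16·31 = 505.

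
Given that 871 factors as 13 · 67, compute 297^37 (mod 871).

297

Mod 13: 297 ≡ 11; by Fermat, exponent reduces to 37 mod 12 = 1; 11^1 ≡ 11 (mod 13).
Mod 67: 297 ≡ 29; 29^37 ≡ 29 (mod 67).
Combine by CRT: x ≡ 11 (mod 13), x ≡ 29 (mod 67) ⇒ x ≡ 297 (mod 871).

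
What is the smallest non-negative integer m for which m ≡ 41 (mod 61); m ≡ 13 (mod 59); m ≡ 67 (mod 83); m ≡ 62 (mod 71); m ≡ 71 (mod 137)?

1772193574

From m ≡ 41 (mod 61) write m = 41 + 61t. Substituting into m ≡ 13 (mod 59) gives 61t ≡ 31 (mod 59), and since 2⁻¹ ≡ 30 (mod 59), t ≡ 45. Hence m ≡ 41 + 61·45 = 2786 (mod 3599).
From m ≡ 2786 (mod 3599) write m = 2786 + 3599t. Substituting into m ≡ 67 (mod 83) gives 3599t ≡ 20 (mod 83), and since 30⁻¹ ≡ 36 (mod 83), t ≡ 56. Hence m ≡ 2786 + 3599·56 = 204330 (mod 298717).
From m ≡ 204330 (mod 298717) write m = 204330 + 298717t. Substituting into m ≡ 62 (mod 71) gives 298717t ≡ 70 (mod 71), and since 20⁻¹ ≡ 32 (mod 71), t ≡ 39. Hence m ≡ 204330 + 298717·39 = 11854293 (mod 21208907).
From m ≡ 11854293 (mod 21208907) write m = 11854293 + 21208907t. Substituting into m ≡ 71 (mod 137) gives 21208907t ≡ 114 (mod 137), and since 74⁻¹ ≡ 50 (mod 137), t ≡ 83. Hence m ≡ 11854293 + 21208907·83 = 1772193574 (mod 2905620259).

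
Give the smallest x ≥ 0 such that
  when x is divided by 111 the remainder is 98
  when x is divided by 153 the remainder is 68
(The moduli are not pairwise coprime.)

986

gcd(111, 153) = 3 and 3 | (68 − 98), so the pair is consistent; merging gives x ≡ 986 (mod 5661), where 5661 = lcm(111, 153).
The solution is unique modulo lcm(111, 153) = 5661.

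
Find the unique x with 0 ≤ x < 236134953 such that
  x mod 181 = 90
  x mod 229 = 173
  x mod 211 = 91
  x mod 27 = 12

10962174

Combine the congruences pairwise.
From x ≡ 90 (mod 181) write x = 90 + 181t. Substituting into x ≡ 173 (mod 229) gives 181t ≡ 83 (mod 229), and since 181⁻¹ ≡ 62 (mod 229), t ≡ 108. Hence x ≡ 90 + 181·108 = 19638 (mod 41449).
From x ≡ 19638 (mod 41449) write x = 19638 + 41449t. Substituting into x ≡ 91 (mod 211) gives 41449t ≡ 76 (mod 211), and since 93⁻¹ ≡ 59 (mod 211), t ≡ 53. Hence x ≡ 19638 + 41449·53 = 2216435 (mod 8745739).
From x ≡ 2216435 (mod 8745739) write x = 2216435 + 8745739t. Substituting into x ≡ 12 (mod 27) gives 8745739t ≡ 7 (mod 27), and since 7⁻¹ ≡ 4 (mod 27), t ≡ 1. Hence x ≡ 2216435 + 8745739·1 = 10962174 (mod 236134953).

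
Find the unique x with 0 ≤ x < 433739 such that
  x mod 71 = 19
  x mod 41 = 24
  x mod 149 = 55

The moduli are pairwise coprime; N = 71·41·149 = 433739.
N/71 = 6109; 6109 ≡ 3 (mod 71); 3·24 ≡ 1, so inverse 24.
N/41 = 10579; 10579 ≡ 1 (mod 41), inverse 1.
N/149 = 2911; 2911 ≡ 80 (mod 149); 80·95 ≡ 1, so inverse 95.
x ≡ 19·6109·24 + 24·10579·1 + 55·2911·95 = 18249575.
18249575 mod 433739 = 32537.

32537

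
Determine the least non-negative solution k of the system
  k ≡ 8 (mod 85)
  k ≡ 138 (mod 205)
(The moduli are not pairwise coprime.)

1368

Combine the congruences pairwise.
gcd(85, 205) = 5 and 5 | (138 − 8), so the pair is consistent; merging gives k ≡ 1368 (mod 3485), where 3485 = lcm(85, 205).
The solution is unique modulo lcm(85, 205) = 3485.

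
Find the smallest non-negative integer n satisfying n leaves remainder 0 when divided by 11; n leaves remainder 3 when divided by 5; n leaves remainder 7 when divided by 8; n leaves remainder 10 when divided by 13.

The moduli are pairwise coprime; M = 11·5·8·13 = 5720.
M/11 = 520; 520 ≡ 3 (mod 11); 3·4 ≡ 1, so inverse 4.
M/5 = 1144; 1144 ≡ 4 (mod 5); 4·4 ≡ 1, so inverse 4.
M/8 = 715; 715 ≡ 3 (mod 8); 3·3 ≡ 1, so inverse 3.
M/13 = 440; 440 ≡ 11 (mod 13); 11·6 ≡ 1, so inverse 6.
n ≡ 0·520·4 + 3·1144·4 + 7·715·3 + 10·440·6 = 55143.
55143 mod 5720 = 3663.

3663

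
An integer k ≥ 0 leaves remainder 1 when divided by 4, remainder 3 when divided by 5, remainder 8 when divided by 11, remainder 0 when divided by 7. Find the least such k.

833

The moduli are pairwise coprime; N = 4·5·11·7 = 1540.
N/4 = 385; 385 ≡ 1 (mod 4), inverse 1.
N/5 = 308; 308 ≡ 3 (mod 5); 3·2 ≡ 1, so inverse 2.
N/11 = 140; 140 ≡ 8 (mod 11); 8·7 ≡ 1, so inverse 7.
N/7 = 220; 220 ≡ 3 (mod 7); 3·5 ≡ 1, so inverse 5.
k ≡ 1·385·1 + 3·308·2 + 8·140·7 + 0·220·5 = 10073.
10073 mod 1540 = 833.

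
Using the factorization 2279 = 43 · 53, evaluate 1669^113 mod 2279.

1540

Mod 43: 1669 ≡ 35; by Fermat, exponent reduces to 113 mod 42 = 29; 35^29 ≡ 35 (mod 43).
Mod 53: 1669 ≡ 26; by Fermat, exponent reduces to 113 mod 52 = 9; 26^9 ≡ 3 (mod 53).
Combine by CRT: x ≡ 35 (mod 43), x ≡ 3 (mod 53) ⇒ x ≡ 1540 (mod 2279).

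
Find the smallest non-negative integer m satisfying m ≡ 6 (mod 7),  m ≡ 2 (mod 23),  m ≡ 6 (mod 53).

5200

The moduli are pairwise coprime; N = 7·23·53 = 8533.
N/7 = 1219; 1219 ≡ 1 (mod 7), inverse 1.
N/23 = 371; 371 ≡ 3 (mod 23); 3·8 ≡ 1, so inverse 8.
N/53 = 161; 161 ≡ 2 (mod 53); 2·27 ≡ 1, so inverse 27.
m ≡ 6·1219·1 + 2·371·8 + 6·161·27 = 39332.
39332 mod 8533 = 5200.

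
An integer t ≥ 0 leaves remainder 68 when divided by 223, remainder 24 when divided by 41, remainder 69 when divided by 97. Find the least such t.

711661

The moduli are pairwise coprime; N = 223·41·97 = 886871.
N/223 = 3977; 3977 ≡ 186 (mod 223); 186·6 ≡ 1, so inverse 6.
N/41 = 21631; 21631 ≡ 24 (mod 41); 24·12 ≡ 1, so inverse 12.
N/97 = 9143; 9143 ≡ 25 (mod 97); 25·66 ≡ 1, so inverse 66.
t ≡ 68·3977·6 + 24·21631·12 + 69·9143·66 = 49489566.
49489566 mod 886871 = 711661.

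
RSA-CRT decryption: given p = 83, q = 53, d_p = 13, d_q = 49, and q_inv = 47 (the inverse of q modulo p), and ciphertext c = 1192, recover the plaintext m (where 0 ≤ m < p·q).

m₁ = c^(d_p) mod p: c ≡ 30 (mod 83), and 30^13 mod 83 = 63.
m₂ = c^(d_q) mod q: c ≡ 26 (mod 53), and 26^49 mod 53 = 45.
h = q_inv·(m₁ − m₂) mod p = 47·(63 − 45) mod 83 = 16.
m = m₂ + h·q = 45 + 16·53 = 893.

893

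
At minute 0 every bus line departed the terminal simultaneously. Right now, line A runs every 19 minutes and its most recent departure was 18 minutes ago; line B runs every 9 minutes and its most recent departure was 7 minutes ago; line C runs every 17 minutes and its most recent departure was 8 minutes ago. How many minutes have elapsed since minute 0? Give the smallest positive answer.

Combine the congruences pairwise.
From t ≡ 18 (mod 19) write t = 18 + 19s. Substituting into t ≡ 7 (mod 9) gives 19s ≡ 7 (mod 9), and since 1⁻¹ ≡ 1 (mod 9), s ≡ 7. Hence t ≡ 18 + 19·7 = 151 (mod 171).
From t ≡ 151 (mod 171) write t = 151 + 171s. Substituting into t ≡ 8 (mod 17) gives 171s ≡ 10 (mod 17), and since 1⁻¹ ≡ 1 (mod 17), s ≡ 10. Hence t ≡ 151 + 171·10 = 1861 (mod 2907).

1861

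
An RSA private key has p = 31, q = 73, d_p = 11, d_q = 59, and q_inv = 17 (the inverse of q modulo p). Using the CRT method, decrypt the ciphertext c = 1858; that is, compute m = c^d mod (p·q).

1796

m₁ = c^(d_p) mod p: c ≡ 29 (mod 31), and 29^11 mod 31 = 29.
m₂ = c^(d_q) mod q: c ≡ 33 (mod 73), and 33^59 mod 73 = 44.
h = q_inv·(m₁ − m₂) mod p = 17·(29 − 44) mod 31 = 24.
m = m₂ + h·q = 44 + 24·73 = 1796.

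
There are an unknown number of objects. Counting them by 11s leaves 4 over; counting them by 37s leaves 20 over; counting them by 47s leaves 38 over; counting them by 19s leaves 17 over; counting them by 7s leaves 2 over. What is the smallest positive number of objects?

From N ≡ 4 (mod 11) write N = 4 + 11t. Substituting into N ≡ 20 (mod 37) gives 11t ≡ 16 (mod 37), and since 11⁻¹ ≡ 27 (mod 37), t ≡ 25. Hence N ≡ 4 + 11·25 = 279 (mod 407).
From N ≡ 279 (mod 407) write N = 279 + 407t. Substituting into N ≡ 38 (mod 47) gives 407t ≡ 41 (mod 47), and since 31⁻¹ ≡ 44 (mod 47), t ≡ 18. Hence N ≡ 279 + 407·18 = 7605 (mod 19129).
From N ≡ 7605 (mod 19129) write N = 7605 + 19129t. Substituting into N ≡ 17 (mod 19) gives 19129t ≡ 12 (mod 19), and since 15⁻¹ ≡ 14 (mod 19), t ≡ 16. Hence N ≡ 7605 + 19129·16 = 313669 (mod 363451).
From N ≡ 313669 (mod 363451) write N = 313669 + 363451t. Substituting into N ≡ 2 (mod 7) gives 363451t ≡ 3 (mod 7), and since 4⁻¹ ≡ 2 (mod 7), t ≡ 6. Hence N ≡ 313669 + 363451·6 = 2494375 (mod 2544157).

2494375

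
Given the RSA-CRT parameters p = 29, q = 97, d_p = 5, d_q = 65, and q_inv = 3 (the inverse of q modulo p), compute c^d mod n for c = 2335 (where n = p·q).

m₁ = c^(d_p) mod p: c ≡ 15 (mod 29), and 15^5 mod 29 = 10.
m₂ = c^(d_q) mod q: c ≡ 7 (mod 97), and 7^65 mod 97 = 39.
h = q_inv·(m₁ − m₂) mod p = 3·(10 − 39) mod 29 = 0.
m = m₂ + h·q = 39 + 0·97 = 39.

39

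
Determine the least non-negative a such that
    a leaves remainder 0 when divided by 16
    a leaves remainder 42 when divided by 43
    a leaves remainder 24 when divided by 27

From a ≡ 0 (mod 16) write a = 0 + 16t. Substituting into a ≡ 42 (mod 43) gives 16t ≡ 42 (mod 43), and since 16⁻¹ ≡ 35 (mod 43), t ≡ 8. Hence a ≡ 0 + 16·8 = 128 (mod 688).
From a ≡ 128 (mod 688) write a = 128 + 688t. Substituting into a ≡ 24 (mod 27) gives 688t ≡ 4 (mod 27), and since 13⁻¹ ≡ 25 (mod 27), t ≡ 19. Hence a ≡ 128 + 688·19 = 13200 (mod 18576).

13200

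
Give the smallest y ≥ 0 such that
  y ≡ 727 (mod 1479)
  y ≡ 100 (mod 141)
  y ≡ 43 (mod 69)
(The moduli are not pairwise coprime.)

1314079

gcd(1479, 141) = 3 and 3 | (100 − 727), so the pair is consistent; merging gives y ≡ 62845 (mod 69513), where 69513 = lcm(1479, 141).
gcd(69513, 69) = 3 and 3 | (43 − 62845), so the pair is consistent; merging gives y ≡ 1314079 (mod 1598799), where 1598799 = lcm(69513, 69).
The solution is unique modulo lcm(1479, 141, 69) = 1598799.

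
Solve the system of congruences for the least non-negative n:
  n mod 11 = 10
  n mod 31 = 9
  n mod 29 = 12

The moduli are pairwise coprime; M = 11·31·29 = 9889.
M/11 = 899; 899 ≡ 8 (mod 11); 8·7 ≡ 1, so inverse 7.
M/31 = 319; 319 ≡ 9 (mod 31); 9·7 ≡ 1, so inverse 7.
M/29 = 341; 341 ≡ 22 (mod 29); 22·4 ≡ 1, so inverse 4.
n ≡ 10·899·7 + 9·319·7 + 12·341·4 = 99395.
99395 mod 9889 = 505.

505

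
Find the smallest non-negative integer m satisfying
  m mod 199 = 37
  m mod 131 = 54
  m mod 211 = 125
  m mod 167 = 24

The moduli are pairwise coprime; N = 199·131·211·167 = 918593353.
N/199 = 4616047; 4616047 ≡ 43 (mod 199); 43·162 ≡ 1, so inverse 162.
N/131 = 7012163; 7012163 ≡ 126 (mod 131); 126·26 ≡ 1, so inverse 26.
N/211 = 4353523; 4353523 ≡ 171 (mod 211); 171·58 ≡ 1, so inverse 58.
N/167 = 5500559; 5500559 ≡ 80 (mod 167); 80·119 ≡ 1, so inverse 119.
m ≡ 37·4616047·162 + 54·7012163·26 + 125·4353523·58 + 24·5500559·119 = 84786300824.
84786300824 mod 918593353 = 275712348.

275712348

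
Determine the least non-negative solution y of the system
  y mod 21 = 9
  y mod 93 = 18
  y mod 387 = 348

3831

gcd(21, 93) = 3 and 3 | (18 − 9), so the pair is consistent; merging gives y ≡ 576 (mod 651), where 651 = lcm(21, 93).
gcd(651, 387) = 3 and 3 | (348 − 576), so the pair is consistent; merging gives y ≡ 3831 (mod 83979), where 83979 = lcm(651, 387).
The solution is unique modulo lcm(21, 93, 387) = 83979.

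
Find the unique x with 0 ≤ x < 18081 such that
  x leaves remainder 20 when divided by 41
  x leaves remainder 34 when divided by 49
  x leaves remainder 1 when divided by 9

5473

The moduli are pairwise coprime; N = 41·49·9 = 18081.
N/41 = 441; 441 ≡ 31 (mod 41); 31·4 ≡ 1, so inverse 4.
N/49 = 369; 369 ≡ 26 (mod 49); 26·17 ≡ 1, so inverse 17.
N/9 = 2009; 2009 ≡ 2 (mod 9); 2·5 ≡ 1, so inverse 5.
x ≡ 20·441·4 + 34·369·17 + 1·2009·5 = 258607.
258607 mod 18081 = 5473.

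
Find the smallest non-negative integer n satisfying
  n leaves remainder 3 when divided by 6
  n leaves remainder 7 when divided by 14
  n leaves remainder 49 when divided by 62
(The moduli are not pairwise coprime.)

gcd(6, 14) = 2 and 2 | (7 − 3), so the pair is consistent; merging gives n ≡ 21 (mod 42), where 42 = lcm(6, 14).
gcd(42, 62) = 2 and 2 | (49 − 21), so the pair is consistent; merging gives n ≡ 483 (mod 1302), where 1302 = lcm(42, 62).
The solution is unique modulo lcm(6, 14, 62) = 1302.

483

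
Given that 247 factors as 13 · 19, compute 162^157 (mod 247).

32

Mod 13: 162 ≡ 6; by Fermat, exponent reduces to 157 mod 12 = 1; 6^1 ≡ 6 (mod 13).
Mod 19: 162 ≡ 10; by Fermat, exponent reduces to 157 mod 18 = 13; 10^13 ≡ 13 (mod 19).
Combine by CRT: x ≡ 6 (mod 13), x ≡ 13 (mod 19) ⇒ x ≡ 32 (mod 247).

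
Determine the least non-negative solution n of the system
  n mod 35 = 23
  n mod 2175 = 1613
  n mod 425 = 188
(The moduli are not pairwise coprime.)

253913

Combine the congruences pairwise.
gcd(35, 2175) = 5 and 5 | (1613 − 23), so the pair is consistent; merging gives n ≡ 10313 (mod 15225), where 15225 = lcm(35, 2175).
gcd(15225, 425) = 25 and 25 | (188 − 10313), so the pair is consistent; merging gives n ≡ 253913 (mod 258825), where 258825 = lcm(15225, 425).
The solution is unique modulo lcm(35, 2175, 425) = 258825.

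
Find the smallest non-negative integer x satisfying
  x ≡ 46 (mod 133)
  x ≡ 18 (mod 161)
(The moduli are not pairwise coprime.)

Combine the congruences pairwise.
gcd(133, 161) = 7 and 7 | (18 − 46), so the pair is consistent; merging gives x ≡ 179 (mod 3059), where 3059 = lcm(133, 161).
The solution is unique modulo lcm(133, 161) = 3059.

179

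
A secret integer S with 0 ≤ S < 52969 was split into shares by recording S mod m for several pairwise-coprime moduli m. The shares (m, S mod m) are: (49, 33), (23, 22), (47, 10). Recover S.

The moduli are pairwise coprime; N = 49·23·47 = 52969.
N/49 = 1081; 1081 ≡ 3 (mod 49); 3·33 ≡ 1, so inverse 33.
N/23 = 2303; 2303 ≡ 3 (mod 23); 3·8 ≡ 1, so inverse 8.
N/47 = 1127; 1127 ≡ 46 (mod 47); 46·46 ≡ 1, so inverse 46.
S ≡ 33·1081·33 + 22·2303·8 + 10·1127·46 = 2100957.
2100957 mod 52969 = 35166.

35166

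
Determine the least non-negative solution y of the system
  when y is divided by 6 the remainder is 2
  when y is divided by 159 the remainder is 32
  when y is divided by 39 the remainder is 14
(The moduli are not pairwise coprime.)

gcd(6, 159) = 3 and 3 | (32 − 2), so the pair is consistent; merging gives y ≡ 32 (mod 318), where 318 = lcm(6, 159).
gcd(318, 39) = 3 and 3 | (14 − 32), so the pair is consistent; merging gives y ≡ 3212 (mod 4134), where 4134 = lcm(318, 39).
The solution is unique modulo lcm(6, 159, 39) = 4134.

3212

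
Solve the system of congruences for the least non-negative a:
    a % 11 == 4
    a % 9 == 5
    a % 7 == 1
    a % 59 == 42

29660

The moduli are pairwise coprime; N = 11·9·7·59 = 40887.
N/11 = 3717; 3717 ≡ 10 (mod 11); 10·10 ≡ 1, so inverse 10.
N/9 = 4543; 4543 ≡ 7 (mod 9); 7·4 ≡ 1, so inverse 4.
N/7 = 5841; 5841 ≡ 3 (mod 7); 3·5 ≡ 1, so inverse 5.
N/59 = 693; 693 ≡ 44 (mod 59); 44·55 ≡ 1, so inverse 55.
a ≡ 4·3717·10 + 5·4543·4 + 1·5841·5 + 42·693·55 = 1869575.
1869575 mod 40887 = 29660.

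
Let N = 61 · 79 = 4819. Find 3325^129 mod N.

Mod 61: 3325 ≡ 31; by Fermat, exponent reduces to 129 mod 60 = 9; 31^9 ≡ 28 (mod 61).
Mod 79: 3325 ≡ 7; by Fermat, exponent reduces to 129 mod 78 = 51; 7^51 ≡ 71 (mod 79).
Combine by CRT: x ≡ 28 (mod 61), x ≡ 71 (mod 79) ⇒ x ≡ 150 (mod 4819).

150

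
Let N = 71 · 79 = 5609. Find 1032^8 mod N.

Mod 71: 1032 ≡ 38; 38^8 ≡ 64 (mod 71).
Mod 79: 1032 ≡ 5; 5^8 ≡ 49 (mod 79).
Combine by CRT: x ≡ 64 (mod 71), x ≡ 49 (mod 79) ⇒ x ≡ 5105 (mod 5609).

5105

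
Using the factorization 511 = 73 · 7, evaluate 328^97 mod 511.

69

Mod 73: 328 ≡ 36; by Fermat, exponent reduces to 97 mod 72 = 25; 36^25 ≡ 69 (mod 73).
Mod 7: 328 ≡ 6; by Fermat, exponent reduces to 97 mod 6 = 1; 6^1 ≡ 6 (mod 7).
Combine by CRT: x ≡ 69 (mod 73), x ≡ 6 (mod 7) ⇒ x ≡ 69 (mod 511).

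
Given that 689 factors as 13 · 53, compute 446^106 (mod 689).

113

Mod 13: 446 ≡ 4; by Fermat, exponent reduces to 106 mod 12 = 10; 4^10 ≡ 9 (mod 13).
Mod 53: 446 ≡ 22; by Fermat, exponent reduces to 106 mod 52 = 2; 22^2 ≡ 7 (mod 53).
Combine by CRT: x ≡ 9 (mod 13), x ≡ 7 (mod 53) ⇒ x ≡ 113 (mod 689).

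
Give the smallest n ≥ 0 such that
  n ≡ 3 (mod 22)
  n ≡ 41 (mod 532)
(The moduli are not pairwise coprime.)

3765

gcd(22, 532) = 2 and 2 | (41 − 3), so the pair is consistent; merging gives n ≡ 3765 (mod 5852), where 5852 = lcm(22, 532).
The solution is unique modulo lcm(22, 532) = 5852.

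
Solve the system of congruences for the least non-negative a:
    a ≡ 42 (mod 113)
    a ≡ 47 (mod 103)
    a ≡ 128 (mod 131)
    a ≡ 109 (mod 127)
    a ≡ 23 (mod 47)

4928947833

From a ≡ 42 (mod 113) write a = 42 + 113t. Substituting into a ≡ 47 (mod 103) gives 113t ≡ 5 (mod 103), and since 10⁻¹ ≡ 31 (mod 103), t ≡ 52. Hence a ≡ 42 + 113·52 = 5918 (mod 11639).
From a ≡ 5918 (mod 11639) write a = 5918 + 11639t. Substituting into a ≡ 128 (mod 131) gives 11639t ≡ 105 (mod 131), and since 111⁻¹ ≡ 72 (mod 131), t ≡ 93. Hence a ≡ 5918 + 11639·93 = 1088345 (mod 1524709).
From a ≡ 1088345 (mod 1524709) write a = 1088345 + 1524709t. Substituting into a ≡ 109 (mod 127) gives 1524709t ≡ 27 (mod 127), and since 74⁻¹ ≡ 115 (mod 127), t ≡ 57. Hence a ≡ 1088345 + 1524709·57 = 87996758 (mod 193638043).
From a ≡ 87996758 (mod 193638043) write a = 87996758 + 193638043t. Substituting into a ≡ 23 (mod 47) gives 193638043t ≡ 2 (mod 47), and since 17⁻¹ ≡ 36 (mod 47), t ≡ 25. Hence a ≡ 87996758 + 193638043·25 = 4928947833 (mod 9100988021).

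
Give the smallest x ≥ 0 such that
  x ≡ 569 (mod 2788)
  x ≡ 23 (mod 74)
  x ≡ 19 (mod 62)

2668685

gcd(2788, 74) = 2 and 2 | (23 − 569), so the pair is consistent; merging gives x ≡ 89785 (mod 103156), where 103156 = lcm(2788, 74).
gcd(103156, 62) = 2 and 2 | (19 − 89785), so the pair is consistent; merging gives x ≡ 2668685 (mod 3197836), where 3197836 = lcm(103156, 62).
The solution is unique modulo lcm(2788, 74, 62) = 3197836.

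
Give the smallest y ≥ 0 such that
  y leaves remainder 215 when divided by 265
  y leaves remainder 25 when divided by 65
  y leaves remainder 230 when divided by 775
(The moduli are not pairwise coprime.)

gcd(265, 65) = 5 and 5 | (25 − 215), so the pair is consistent; merging gives y ≡ 480 (mod 3445), where 3445 = lcm(265, 65).
gcd(3445, 775) = 5 and 5 | (230 − 480), so the pair is consistent; merging gives y ≡ 52155 (mod 533975), where 533975 = lcm(3445, 775).
The solution is unique modulo lcm(265, 65, 775) = 533975.

52155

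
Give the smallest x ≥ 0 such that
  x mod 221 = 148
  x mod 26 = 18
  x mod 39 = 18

Combine the congruences pairwise.
gcd(221, 26) = 13 and 13 | (18 − 148), so the pair is consistent; merging gives x ≡ 148 (mod 442), where 442 = lcm(221, 26).
gcd(442, 39) = 13 and 13 | (18 − 148), so the pair is consistent; merging gives x ≡ 1032 (mod 1326), where 1326 = lcm(442, 39).
The solution is unique modulo lcm(221, 26, 39) = 1326.

1032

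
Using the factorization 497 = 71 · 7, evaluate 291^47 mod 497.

422

Mod 71: 291 ≡ 7; 7^47 ≡ 67 (mod 71).
Mod 7: 291 ≡ 4; by Fermat, exponent reduces to 47 mod 6 = 5; 4^5 ≡ 2 (mod 7).
Combine by CRT: x ≡ 67 (mod 71), x ≡ 2 (mod 7) ⇒ x ≡ 422 (mod 497).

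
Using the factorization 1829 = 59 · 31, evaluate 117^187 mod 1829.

530

Mod 59: 117 ≡ 58; by Fermat, exponent reduces to 187 mod 58 = 13; 58^13 ≡ 58 (mod 59).
Mod 31: 117 ≡ 24; by Fermat, exponent reduces to 187 mod 30 = 7; 24^7 ≡ 3 (mod 31).
Combine by CRT: x ≡ 58 (mod 59), x ≡ 3 (mod 31) ⇒ x ≡ 530 (mod 1829).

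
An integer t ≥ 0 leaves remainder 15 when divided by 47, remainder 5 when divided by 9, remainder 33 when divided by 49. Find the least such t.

From t ≡ 15 (mod 47) write t = 15 + 47s. Substituting into t ≡ 5 (mod 9) gives 47s ≡ 8 (mod 9), and since 2⁻¹ ≡ 5 (mod 9), s ≡ 4. Hence t ≡ 15 + 47·4 = 203 (mod 423).
From t ≡ 203 (mod 423) write t = 203 + 423s. Substituting into t ≡ 33 (mod 49) gives 423s ≡ 26 (mod 49), and since 31⁻¹ ≡ 19 (mod 49), s ≡ 4. Hence t ≡ 203 + 423·4 = 1895 (mod 20727).

1895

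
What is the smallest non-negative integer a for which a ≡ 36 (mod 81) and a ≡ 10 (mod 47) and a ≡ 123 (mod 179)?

122022

The moduli are pairwise coprime; N = 81·47·179 = 681453.
N/81 = 8413; 8413 ≡ 70 (mod 81); 70·22 ≡ 1, so inverse 22.
N/47 = 14499; 14499 ≡ 23 (mod 47); 23·45 ≡ 1, so inverse 45.
N/179 = 3807; 3807 ≡ 48 (mod 179); 48·138 ≡ 1, so inverse 138.
a ≡ 36·8413·22 + 10·14499·45 + 123·3807·138 = 77807664.
77807664 mod 681453 = 122022.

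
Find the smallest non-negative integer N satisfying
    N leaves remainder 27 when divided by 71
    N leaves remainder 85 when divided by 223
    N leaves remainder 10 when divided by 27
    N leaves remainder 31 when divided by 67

The moduli are pairwise coprime; M = 71·223·27·67 = 28641897.
M/71 = 403407; 403407 ≡ 56 (mod 71); 56·52 ≡ 1, so inverse 52.
M/223 = 128439; 128439 ≡ 214 (mod 223); 214·99 ≡ 1, so inverse 99.
M/27 = 1060811; 1060811 ≡ 8 (mod 27); 8·17 ≡ 1, so inverse 17.
M/67 = 427491; 427491 ≡ 31 (mod 67); 31·13 ≡ 1, so inverse 13.
N ≡ 27·403407·52 + 85·128439·99 + 10·1060811·17 + 31·427491·13 = 1999814356.
1999814356 mod 28641897 = 23523463.

23523463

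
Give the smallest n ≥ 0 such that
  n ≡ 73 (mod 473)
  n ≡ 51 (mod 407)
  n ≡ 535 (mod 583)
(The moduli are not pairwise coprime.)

gcd(473, 407) = 11 and 11 | (51 − 73), so the pair is consistent; merging gives n ≡ 5749 (mod 17501), where 17501 = lcm(473, 407).
gcd(17501, 583) = 11 and 11 | (535 − 5749), so the pair is consistent; merging gives n ≡ 58252 (mod 927553), where 927553 = lcm(17501, 583).
The solution is unique modulo lcm(473, 407, 583) = 927553.

58252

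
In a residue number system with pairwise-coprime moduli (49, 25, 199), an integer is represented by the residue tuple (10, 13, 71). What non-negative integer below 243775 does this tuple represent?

126038

The moduli are pairwise coprime; N = 49·25·199 = 243775.
N/49 = 4975; 4975 ≡ 26 (mod 49); 26·17 ≡ 1, so inverse 17.
N/25 = 9751; 9751 ≡ 1 (mod 25), inverse 1.
N/199 = 1225; 1225 ≡ 31 (mod 199); 31·122 ≡ 1, so inverse 122.
x ≡ 10·4975·17 + 13·9751·1 + 71·1225·122 = 11583463.
11583463 mod 243775 = 126038.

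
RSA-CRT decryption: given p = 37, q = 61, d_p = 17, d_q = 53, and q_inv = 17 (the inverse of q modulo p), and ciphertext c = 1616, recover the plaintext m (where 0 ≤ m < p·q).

m₁ = c^(d_p) mod p: c ≡ 25 (mod 37), and 25^17 mod 37 = 3.
m₂ = c^(d_q) mod q: c ≡ 30 (mod 61), and 30^53 mod 61 = 55.
h = q_inv·(m₁ − m₂) mod p = 17·(3 − 55) mod 37 = 4.
m = m₂ + h·q = 55 + 4·61 = 299.

299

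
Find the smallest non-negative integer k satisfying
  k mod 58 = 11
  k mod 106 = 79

185

Combine the congruences pairwise.
gcd(58, 106) = 2 and 2 | (79 − 11), so the pair is consistent; merging gives k ≡ 185 (mod 3074), where 3074 = lcm(58, 106).
The solution is unique modulo lcm(58, 106) = 3074.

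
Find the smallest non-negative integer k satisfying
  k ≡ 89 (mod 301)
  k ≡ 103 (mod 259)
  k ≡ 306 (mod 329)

gcd(301, 259) = 7 and 7 | (103 − 89), so the pair is consistent; merging gives k ≡ 7614 (mod 11137), where 11137 = lcm(301, 259).
gcd(11137, 329) = 7 and 7 | (306 − 7614), so the pair is consistent; merging gives k ≡ 397409 (mod 523439), where 523439 = lcm(11137, 329).
The solution is unique modulo lcm(301, 259, 329) = 523439.

397409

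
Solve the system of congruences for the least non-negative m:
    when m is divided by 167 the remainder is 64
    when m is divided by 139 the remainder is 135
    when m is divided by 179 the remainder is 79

2473501

The moduli are pairwise coprime; N = 167·139·179 = 4155127.
N/167 = 24881; 24881 ≡ 165 (mod 167); 165·83 ≡ 1, so inverse 83.
N/139 = 29893; 29893 ≡ 8 (mod 139); 8·87 ≡ 1, so inverse 87.
N/179 = 23213; 23213 ≡ 122 (mod 179); 122·157 ≡ 1, so inverse 157.
m ≡ 64·24881·83 + 135·29893·87 + 79·23213·157 = 771171996.
771171996 mod 4155127 = 2473501.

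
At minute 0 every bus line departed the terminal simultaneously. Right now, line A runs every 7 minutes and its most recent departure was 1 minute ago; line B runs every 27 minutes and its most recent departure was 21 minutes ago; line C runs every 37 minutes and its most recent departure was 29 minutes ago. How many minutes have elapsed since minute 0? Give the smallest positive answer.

The moduli are pairwise coprime; N = 7·27·37 = 6993.
N/7 = 999; 999 ≡ 5 (mod 7); 5·3 ≡ 1, so inverse 3.
N/27 = 259; 259 ≡ 16 (mod 27); 16·22 ≡ 1, so inverse 22.
N/37 = 189; 189 ≡ 4 (mod 37); 4·28 ≡ 1, so inverse 28.
t ≡ 1·999·3 + 21·259·22 + 29·189·28 = 276123.
276123 mod 6993 = 3396.

3396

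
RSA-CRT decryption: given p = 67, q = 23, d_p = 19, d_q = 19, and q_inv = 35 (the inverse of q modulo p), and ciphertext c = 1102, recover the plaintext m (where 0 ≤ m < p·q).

m₁ = c^(d_p) mod p: c ≡ 30 (mod 67), and 30^19 mod 67 = 30.
m₂ = c^(d_q) mod q: c ≡ 21 (mod 23), and 21^19 mod 23 = 20.
h = q_inv·(m₁ − m₂) mod p = 35·(30 − 20) mod 67 = 15.
m = m₂ + h·q = 20 + 15·23 = 365.

365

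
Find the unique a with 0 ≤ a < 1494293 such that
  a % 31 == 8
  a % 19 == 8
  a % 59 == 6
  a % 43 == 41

Combine the congruences pairwise.
From a ≡ 8 (mod 31) write a = 8 + 31t. Substituting into a ≡ 8 (mod 19) gives 31t ≡ 0 (mod 19), and since 12⁻¹ ≡ 8 (mod 19), t ≡ 0. Hence a ≡ 8 + 31·0 = 8 (mod 589).
From a ≡ 8 (mod 589) write a = 8 + 589t. Substituting into a ≡ 6 (mod 59) gives 589t ≡ 57 (mod 59), and since 58⁻¹ ≡ 58 (mod 59), t ≡ 2. Hence a ≡ 8 + 589·2 = 1186 (mod 34751).
From a ≡ 1186 (mod 34751) write a = 1186 + 34751t. Substituting into a ≡ 41 (mod 43) gives 34751t ≡ 16 (mod 43), and since 7⁻¹ ≡ 37 (mod 43), t ≡ 33. Hence a ≡ 1186 + 34751·33 = 1147969 (mod 1494293).

1147969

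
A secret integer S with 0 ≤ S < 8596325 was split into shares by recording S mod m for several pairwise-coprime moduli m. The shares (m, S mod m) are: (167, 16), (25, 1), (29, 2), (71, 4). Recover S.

6330151

The moduli are pairwise coprime; N = 167·25·29·71 = 8596325.
N/167 = 51475; 51475 ≡ 39 (mod 167); 39·30 ≡ 1, so inverse 30.
N/25 = 343853; 343853 ≡ 3 (mod 25); 3·17 ≡ 1, so inverse 17.
N/29 = 296425; 296425 ≡ 16 (mod 29); 16·20 ≡ 1, so inverse 20.
N/71 = 121075; 121075 ≡ 20 (mod 71); 20·32 ≡ 1, so inverse 32.
S ≡ 16·51475·30 + 1·343853·17 + 2·296425·20 + 4·121075·32 = 57908101.
57908101 mod 8596325 = 6330151.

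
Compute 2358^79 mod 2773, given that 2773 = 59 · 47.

Mod 59: 2358 ≡ 57; by Fermat, exponent reduces to 79 mod 58 = 21; 57^21 ≡ 3 (mod 59).
Mod 47: 2358 ≡ 8; by Fermat, exponent reduces to 79 mod 46 = 33; 8^33 ≡ 34 (mod 47).
Combine by CRT: x ≡ 3 (mod 59), x ≡ 34 (mod 47) ⇒ x ≡ 1773 (mod 2773).

1773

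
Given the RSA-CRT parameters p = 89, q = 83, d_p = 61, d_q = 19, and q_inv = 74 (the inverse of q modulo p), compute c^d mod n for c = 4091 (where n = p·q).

3566

m₁ = c^(d_p) mod p: c ≡ 86 (mod 89), and 86^61 mod 89 = 6.
m₂ = c^(d_q) mod q: c ≡ 24 (mod 83), and 24^19 mod 83 = 80.
h = q_inv·(m₁ − m₂) mod p = 74·(6 − 80) mod 89 = 42.
m = m₂ + h·q = 80 + 42·83 = 3566.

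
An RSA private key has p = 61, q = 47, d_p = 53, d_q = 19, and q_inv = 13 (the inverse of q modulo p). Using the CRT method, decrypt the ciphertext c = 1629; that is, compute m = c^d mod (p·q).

2410

m₁ = c^(d_p) mod p: c ≡ 43 (mod 61), and 43^53 mod 61 = 31.
m₂ = c^(d_q) mod q: c ≡ 31 (mod 47), and 31^19 mod 47 = 13.
h = q_inv·(m₁ − m₂) mod p = 13·(31 − 13) mod 61 = 51.
m = m₂ + h·q = 13 + 51·47 = 2410.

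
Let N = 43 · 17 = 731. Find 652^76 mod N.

251

Mod 43: 652 ≡ 7; by Fermat, exponent reduces to 76 mod 42 = 34; 7^34 ≡ 36 (mod 43).
Mod 17: 652 ≡ 6; by Fermat, exponent reduces to 76 mod 16 = 12; 6^12 ≡ 13 (mod 17).
Combine by CRT: x ≡ 36 (mod 43), x ≡ 13 (mod 17) ⇒ x ≡ 251 (mod 731).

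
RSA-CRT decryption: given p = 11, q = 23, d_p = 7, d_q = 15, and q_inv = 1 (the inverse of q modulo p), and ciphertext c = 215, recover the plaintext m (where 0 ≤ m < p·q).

140

m₁ = c^(d_p) mod p: c ≡ 6 (mod 11), and 6^7 mod 11 = 8.
m₂ = c^(d_q) mod q: c ≡ 8 (mod 23), and 8^15 mod 23 = 2.
h = q_inv·(m₁ − m₂) mod p = 1·(8 − 2) mod 11 = 6.
m = m₂ + h·q = 2 + 6·23 = 140.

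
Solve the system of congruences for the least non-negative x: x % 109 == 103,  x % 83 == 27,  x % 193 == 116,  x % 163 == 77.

13121414

Combine the congruences pairwise.
From x ≡ 103 (mod 109) write x = 103 + 109t. Substituting into x ≡ 27 (mod 83) gives 109t ≡ 7 (mod 83), and since 26⁻¹ ≡ 16 (mod 83), t ≡ 29. Hence x ≡ 103 + 109·29 = 3264 (mod 9047).
From x ≡ 3264 (mod 9047) write x = 3264 + 9047t. Substituting into x ≡ 116 (mod 193) gives 9047t ≡ 133 (mod 193), and since 169⁻¹ ≡ 8 (mod 193), t ≡ 99. Hence x ≡ 3264 + 9047·99 = 898917 (mod 1746071).
From x ≡ 898917 (mod 1746071) write x = 898917 + 1746071t. Substituting into x ≡ 77 (mod 163) gives 1746071t ≡ 105 (mod 163), and since 15⁻¹ ≡ 87 (mod 163), t ≡ 7. Hence x ≡ 898917 + 1746071·7 = 13121414 (mod 284609573).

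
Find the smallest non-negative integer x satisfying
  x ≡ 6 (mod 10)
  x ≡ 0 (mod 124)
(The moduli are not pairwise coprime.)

gcd(10, 124) = 2 and 2 | (0 − 6), so the pair is consistent; merging gives x ≡ 496 (mod 620), where 620 = lcm(10, 124).
The solution is unique modulo lcm(10, 124) = 620.

496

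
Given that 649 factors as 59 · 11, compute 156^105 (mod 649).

Mod 59: 156 ≡ 38; by Fermat, exponent reduces to 105 mod 58 = 47; 38^47 ≡ 54 (mod 59).
Mod 11: 156 ≡ 2; by Fermat, exponent reduces to 105 mod 10 = 5; 2^5 ≡ 10 (mod 11).
Combine by CRT: x ≡ 54 (mod 59), x ≡ 10 (mod 11) ⇒ x ≡ 54 (mod 649).

54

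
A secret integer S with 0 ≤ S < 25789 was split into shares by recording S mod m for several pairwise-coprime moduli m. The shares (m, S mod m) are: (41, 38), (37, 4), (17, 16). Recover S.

17135

From S ≡ 38 (mod 41) write S = 38 + 41t. Substituting into S ≡ 4 (mod 37) gives 41t ≡ 3 (mod 37), and since 4⁻¹ ≡ 28 (mod 37), t ≡ 10. Hence S ≡ 38 + 41·10 = 448 (mod 1517).
From S ≡ 448 (mod 1517) write S = 448 + 1517t. Substituting into S ≡ 16 (mod 17) gives 1517t ≡ 10 (mod 17), and since 4⁻¹ ≡ 13 (mod 17), t ≡ 11. Hence S ≡ 448 + 1517·11 = 17135 (mod 25789).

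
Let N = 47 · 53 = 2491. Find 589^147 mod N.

1036

Mod 47: 589 ≡ 25; by Fermat, exponent reduces to 147 mod 46 = 9; 25^9 ≡ 2 (mod 47).
Mod 53: 589 ≡ 6; by Fermat, exponent reduces to 147 mod 52 = 43; 6^43 ≡ 29 (mod 53).
Combine by CRT: x ≡ 2 (mod 47), x ≡ 29 (mod 53) ⇒ x ≡ 1036 (mod 2491).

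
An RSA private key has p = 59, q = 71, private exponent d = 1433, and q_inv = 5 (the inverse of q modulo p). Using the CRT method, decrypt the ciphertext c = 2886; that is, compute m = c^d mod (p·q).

3971

d_p = d mod (p−1) = 1433 mod 58 = 41; d_q = d mod (q−1) = 33.
m₁ = c^(d_p) mod p: c ≡ 54 (mod 59), and 54^41 mod 59 = 18.
m₂ = c^(d_q) mod q: c ≡ 46 (mod 71), and 46^33 mod 71 = 66.
h = q_inv·(m₁ − m₂) mod p = 5·(18 − 66) mod 59 = 55.
m = m₂ + h·q = 66 + 55·71 = 3971.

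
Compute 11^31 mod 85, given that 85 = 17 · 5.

Mod 17: 11 ≡ 11; by Fermat, exponent reduces to 31 mod 16 = 15; 11^15 ≡ 14 (mod 17).
Mod 5: 11 ≡ 1; by Fermat, exponent reduces to 31 mod 4 = 3; 1^3 ≡ 1 (mod 5).
Combine by CRT: x ≡ 14 (mod 17), x ≡ 1 (mod 5) ⇒ x ≡ 31 (mod 85).

31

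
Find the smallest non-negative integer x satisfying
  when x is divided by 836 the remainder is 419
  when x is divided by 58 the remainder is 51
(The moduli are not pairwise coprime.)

3763

gcd(836, 58) = 2 and 2 | (51 − 419), so the pair is consistent; merging gives x ≡ 3763 (mod 24244), where 24244 = lcm(836, 58).
The solution is unique modulo lcm(836, 58) = 24244.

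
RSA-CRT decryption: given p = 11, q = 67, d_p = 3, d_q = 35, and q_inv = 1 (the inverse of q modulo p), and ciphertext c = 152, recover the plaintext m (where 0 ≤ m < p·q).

212

m₁ = c^(d_p) mod p: c ≡ 9 (mod 11), and 9^3 mod 11 = 3.
m₂ = c^(d_q) mod q: c ≡ 18 (mod 67), and 18^35 mod 67 = 11.
h = q_inv·(m₁ − m₂) mod p = 1·(3 − 11) mod 11 = 3.
m = m₂ + h·q = 11 + 3·67 = 212.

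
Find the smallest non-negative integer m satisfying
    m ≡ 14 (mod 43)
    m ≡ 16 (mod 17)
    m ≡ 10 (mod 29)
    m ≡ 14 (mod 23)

247264

From m ≡ 14 (mod 43) write m = 14 + 43t. Substituting into m ≡ 16 (mod 17) gives 43t ≡ 2 (mod 17), and since 9⁻¹ ≡ 2 (mod 17), t ≡ 4. Hence m ≡ 14 + 43·4 = 186 (mod 731).
From m ≡ 186 (mod 731) write m = 186 + 731t. Substituting into m ≡ 10 (mod 29) gives 731t ≡ 27 (mod 29), and since 6⁻¹ ≡ 5 (mod 29), t ≡ 19. Hence m ≡ 186 + 731·19 = 14075 (mod 21199).
From m ≡ 14075 (mod 21199) write m = 14075 + 21199t. Substituting into m ≡ 14 (mod 23) gives 21199t ≡ 15 (mod 23), and since 16⁻¹ ≡ 13 (mod 23), t ≡ 11. Hence m ≡ 14075 + 21199·11 = 247264 (mod 487577).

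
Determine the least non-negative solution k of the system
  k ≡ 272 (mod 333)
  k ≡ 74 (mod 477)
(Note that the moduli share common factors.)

gcd(333, 477) = 9 and 9 | (74 − 272), so the pair is consistent; merging gives k ≡ 2936 (mod 17649), where 17649 = lcm(333, 477).
The solution is unique modulo lcm(333, 477) = 17649.

2936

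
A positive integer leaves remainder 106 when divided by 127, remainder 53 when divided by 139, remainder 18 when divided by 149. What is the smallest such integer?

549381

The moduli are pairwise coprime; N = 127·139·149 = 2630297.
N/127 = 20711; 20711 ≡ 10 (mod 127); 10·89 ≡ 1, so inverse 89.
N/139 = 18923; 18923 ≡ 19 (mod 139); 19·22 ≡ 1, so inverse 22.
N/149 = 17653; 17653 ≡ 71 (mod 149); 71·21 ≡ 1, so inverse 21.
t ≡ 106·20711·89 + 53·18923·22 + 18·17653·21 = 224124626.
224124626 mod 2630297 = 549381.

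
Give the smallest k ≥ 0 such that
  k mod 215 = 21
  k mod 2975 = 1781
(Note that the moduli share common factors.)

114831

gcd(215, 2975) = 5 and 5 | (1781 − 21), so the pair is consistent; merging gives k ≡ 114831 (mod 127925), where 127925 = lcm(215, 2975).
The solution is unique modulo lcm(215, 2975) = 127925.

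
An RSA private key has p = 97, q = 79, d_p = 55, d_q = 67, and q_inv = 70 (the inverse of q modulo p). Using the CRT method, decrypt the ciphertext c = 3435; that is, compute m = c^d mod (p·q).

m₁ = c^(d_p) mod p: c ≡ 40 (mod 97), and 40^55 mod 97 = 5.
m₂ = c^(d_q) mod q: c ≡ 38 (mod 79), and 38^67 mod 79 = 22.
h = q_inv·(m₁ − m₂) mod p = 70·(5 − 22) mod 97 = 71.
m = m₂ + h·q = 22 + 71·79 = 5631.

5631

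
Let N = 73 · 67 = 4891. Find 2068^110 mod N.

2547

Mod 73: 2068 ≡ 24; by Fermat, exponent reduces to 110 mod 72 = 38; 24^38 ≡ 65 (mod 73).
Mod 67: 2068 ≡ 58; by Fermat, exponent reduces to 110 mod 66 = 44; 58^44 ≡ 1 (mod 67).
Combine by CRT: x ≡ 65 (mod 73), x ≡ 1 (mod 67) ⇒ x ≡ 2547 (mod 4891).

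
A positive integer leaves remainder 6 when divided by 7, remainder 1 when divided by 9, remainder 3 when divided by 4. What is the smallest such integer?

From n ≡ 6 (mod 7) write n = 6 + 7t. Substituting into n ≡ 1 (mod 9) gives 7t ≡ 4 (mod 9), and since 7⁻¹ ≡ 4 (mod 9), t ≡ 7. Hence n ≡ 6 + 7·7 = 55 (mod 63).
From n ≡ 55 (mod 63) write n = 55 + 63t. Substituting into n ≡ 3 (mod 4) gives 63t ≡ 0 (mod 4), and since 3⁻¹ ≡ 3 (mod 4), t ≡ 0. Hence n ≡ 55 + 63·0 = 55 (mod 252).

55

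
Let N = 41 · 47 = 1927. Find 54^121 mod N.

1653

Mod 41: 54 ≡ 13; by Fermat, exponent reduces to 121 mod 40 = 1; 13^1 ≡ 13 (mod 41).
Mod 47: 54 ≡ 7; by Fermat, exponent reduces to 121 mod 46 = 29; 7^29 ≡ 8 (mod 47).
Combine by CRT: x ≡ 13 (mod 41), x ≡ 8 (mod 47) ⇒ x ≡ 1653 (mod 1927).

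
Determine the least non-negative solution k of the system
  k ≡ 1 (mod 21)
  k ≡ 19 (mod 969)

Combine the congruences pairwise.
gcd(21, 969) = 3 and 3 | (19 − 1), so the pair is consistent; merging gives k ≡ 988 (mod 6783), where 6783 = lcm(21, 969).
The solution is unique modulo lcm(21, 969) = 6783.

988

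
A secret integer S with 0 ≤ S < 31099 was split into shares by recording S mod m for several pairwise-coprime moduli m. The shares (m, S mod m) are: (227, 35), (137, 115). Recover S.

17514

From S ≡ 35 (mod 227) write S = 35 + 227t. Substituting into S ≡ 115 (mod 137) gives 227t ≡ 80 (mod 137), and since 90⁻¹ ≡ 102 (mod 137), t ≡ 77. Hence S ≡ 35 + 227·77 = 17514 (mod 31099).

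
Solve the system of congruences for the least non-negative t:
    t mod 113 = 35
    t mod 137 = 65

3764

From t ≡ 35 (mod 113) write t = 35 + 113s. Substituting into t ≡ 65 (mod 137) gives 113s ≡ 30 (mod 137), and since 113⁻¹ ≡ 97 (mod 137), s ≡ 33. Hence t ≡ 35 + 113·33 = 3764 (mod 15481).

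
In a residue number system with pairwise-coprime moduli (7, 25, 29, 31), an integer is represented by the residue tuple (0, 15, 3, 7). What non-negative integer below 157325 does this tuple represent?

26915

The moduli are pairwise coprime; N = 7·25·29·31 = 157325.
N/7 = 22475; 22475 ≡ 5 (mod 7); 5·3 ≡ 1, so inverse 3.
N/25 = 6293; 6293 ≡ 18 (mod 25); 18·7 ≡ 1, so inverse 7.
N/29 = 5425; 5425 ≡ 2 (mod 29); 2·15 ≡ 1, so inverse 15.
N/31 = 5075; 5075 ≡ 22 (mod 31); 22·24 ≡ 1, so inverse 24.
x ≡ 0·22475·3 + 15·6293·7 + 3·5425·15 + 7·5075·24 = 1757490.
1757490 mod 157325 = 26915.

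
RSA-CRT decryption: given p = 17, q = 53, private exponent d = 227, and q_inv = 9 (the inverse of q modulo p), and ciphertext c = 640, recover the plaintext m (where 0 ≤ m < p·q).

515

d_p = d mod (p−1) = 227 mod 16 = 3; d_q = d mod (q−1) = 19.
m₁ = c^(d_p) mod p: c ≡ 11 (mod 17), and 11^3 mod 17 = 5.
m₂ = c^(d_q) mod q: c ≡ 4 (mod 53), and 4^19 mod 53 = 38.
h = q_inv·(m₁ − m₂) mod p = 9·(5 − 38) mod 17 = 9.
m = m₂ + h·q = 38 + 9·53 = 515.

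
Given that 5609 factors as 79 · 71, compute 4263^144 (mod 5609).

10

Mod 79: 4263 ≡ 76; by Fermat, exponent reduces to 144 mod 78 = 66; 76^66 ≡ 10 (mod 79).
Mod 71: 4263 ≡ 3; by Fermat, exponent reduces to 144 mod 70 = 4; 3^4 ≡ 10 (mod 71).
Combine by CRT: x ≡ 10 (mod 79), x ≡ 10 (mod 71) ⇒ x ≡ 10 (mod 5609).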